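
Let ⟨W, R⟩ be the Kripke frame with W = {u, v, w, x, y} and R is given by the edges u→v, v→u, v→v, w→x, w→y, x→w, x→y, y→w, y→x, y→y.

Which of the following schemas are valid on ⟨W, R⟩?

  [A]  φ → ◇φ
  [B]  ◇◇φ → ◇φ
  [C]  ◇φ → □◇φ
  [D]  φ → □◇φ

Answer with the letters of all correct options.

R is not reflexive: not u R u.
R is symmetric: every R-edge is matched by its reverse.
R is not transitive: u R v and v R u but not u R u.
R is not euclidean: v R u and v R u but not u R u.
(A) φ → ◇φ is the dual of axiom T, which corresponds to reflexivity. R is not reflexive — not valid.
(B) the dual of axiom 4: valid iff R is transitive. R is not transitive — not valid.
(C) ◇φ → □◇φ is axiom 5, which corresponds to the euclidean property. R is not euclidean — not valid.
(D) φ → □◇φ is axiom B, which corresponds to symmetry. R is symmetric — valid.

D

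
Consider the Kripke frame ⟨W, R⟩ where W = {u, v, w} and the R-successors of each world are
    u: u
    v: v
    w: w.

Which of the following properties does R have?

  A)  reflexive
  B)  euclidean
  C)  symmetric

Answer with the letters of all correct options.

A, B, C

(A) reflexive: each world relates to itself.
(B) euclidean: any two R-successors of the same world are R-related.
(C) symmetric: every R-edge is matched by its reverse.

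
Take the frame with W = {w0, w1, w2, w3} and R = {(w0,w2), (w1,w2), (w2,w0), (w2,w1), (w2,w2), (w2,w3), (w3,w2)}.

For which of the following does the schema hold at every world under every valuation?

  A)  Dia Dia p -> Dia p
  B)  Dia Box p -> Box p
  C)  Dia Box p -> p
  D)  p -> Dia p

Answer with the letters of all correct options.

C

R is not reflexive: not w0 R w0.
R is symmetric: every R-edge is matched by its reverse.
R is not transitive: w0 R w2 and w2 R w0 but not w0 R w0.
R is not euclidean: w2 R w0 and w2 R w1 but not w0 R w1.
(A) Dia Dia p -> Dia p is the dual of axiom 4; it is valid on a frame exactly when R is transitive. R is not transitive, so not valid.
(B) Dia Box p -> Box p (the dual of axiom 5) characterises the euclidean frames. R is not euclidean — not valid.
(C) Dia Box p -> p (the dual of axiom B) characterises the symmetric frames. R is symmetric — valid.
(D) p -> Dia p is the dual of axiom T, which corresponds to reflexivity. R is not reflexive — not valid.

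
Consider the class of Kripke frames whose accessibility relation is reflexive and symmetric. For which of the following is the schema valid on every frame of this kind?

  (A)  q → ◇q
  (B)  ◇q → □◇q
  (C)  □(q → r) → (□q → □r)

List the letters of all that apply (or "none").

Reflexive relations are serial.
(A) q → ◇q is the dual of axiom T; it is valid on a frame exactly when R is reflexive. Every such R is reflexive, so valid.
(B) ◇q → □◇q (axiom 5) characterises the euclidean frames. Such an R need not be euclidean — not valid.
(C) □(q → r) → (□q → □r) is axiom K, valid on every Kripke frame — valid.

A, C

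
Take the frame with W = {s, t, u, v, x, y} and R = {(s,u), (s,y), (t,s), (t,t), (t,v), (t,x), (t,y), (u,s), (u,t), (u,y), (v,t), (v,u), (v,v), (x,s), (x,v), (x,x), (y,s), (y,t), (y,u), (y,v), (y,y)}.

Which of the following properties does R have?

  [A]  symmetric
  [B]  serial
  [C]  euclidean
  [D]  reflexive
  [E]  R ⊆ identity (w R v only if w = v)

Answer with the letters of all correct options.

B

(A) not symmetric: t R s but not s R t.
(B) serial: every world has an R-successor.
(C) not euclidean: t R s and t R t but not s R t.
(D) not reflexive: not s R s.
(E) not ⊆ identity: s R u with s ≠ u.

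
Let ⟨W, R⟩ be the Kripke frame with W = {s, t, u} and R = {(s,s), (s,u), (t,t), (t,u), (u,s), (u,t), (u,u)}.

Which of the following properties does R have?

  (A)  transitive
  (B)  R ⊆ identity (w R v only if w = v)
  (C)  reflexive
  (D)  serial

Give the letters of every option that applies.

C, D

(A) not transitive: s R u and u R t but not s R t.
(B) not ⊆ identity: s R u with s ≠ u.
(C) reflexive: each world relates to itself.
(D) serial: every world has an R-successor.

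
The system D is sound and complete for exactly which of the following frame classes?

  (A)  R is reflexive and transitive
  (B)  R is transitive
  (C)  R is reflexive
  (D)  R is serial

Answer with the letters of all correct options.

D

(A) this class determines S4, not D.
(B) this class determines K4, not D.
(C) this class determines T (= KT), not D.
(D) D is sound and complete for exactly this class.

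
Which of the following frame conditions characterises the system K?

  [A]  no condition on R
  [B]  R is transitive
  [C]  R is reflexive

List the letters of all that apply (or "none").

(A) K is sound and complete for exactly this class.
(B) this class determines K4, not K.
(C) this class determines T (= KT), not K.

A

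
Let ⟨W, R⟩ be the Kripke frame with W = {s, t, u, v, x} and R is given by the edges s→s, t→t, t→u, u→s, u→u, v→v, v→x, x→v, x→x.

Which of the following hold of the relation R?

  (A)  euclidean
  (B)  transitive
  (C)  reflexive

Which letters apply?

C

(A) not euclidean: t R u and t R t but not u R t.
(B) not transitive: t R u and u R s but not t R s.
(C) reflexive: each world relates to itself.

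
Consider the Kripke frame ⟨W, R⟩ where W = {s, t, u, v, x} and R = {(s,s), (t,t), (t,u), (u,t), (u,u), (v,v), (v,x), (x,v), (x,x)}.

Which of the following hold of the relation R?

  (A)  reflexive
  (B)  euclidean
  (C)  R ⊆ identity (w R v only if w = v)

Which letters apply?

A, B

(A) reflexive: each world relates to itself.
(B) euclidean: any two R-successors of the same world are R-related.
(C) not ⊆ identity: t R u with t ≠ u.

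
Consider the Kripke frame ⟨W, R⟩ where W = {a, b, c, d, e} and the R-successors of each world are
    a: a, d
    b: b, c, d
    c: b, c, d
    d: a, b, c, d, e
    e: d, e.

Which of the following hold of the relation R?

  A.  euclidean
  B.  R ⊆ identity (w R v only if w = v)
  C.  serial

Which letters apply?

C

(A) not euclidean: d R a and d R b but not a R b.
(B) not ⊆ identity: a R d with a ≠ d.
(C) serial: every world has an R-successor.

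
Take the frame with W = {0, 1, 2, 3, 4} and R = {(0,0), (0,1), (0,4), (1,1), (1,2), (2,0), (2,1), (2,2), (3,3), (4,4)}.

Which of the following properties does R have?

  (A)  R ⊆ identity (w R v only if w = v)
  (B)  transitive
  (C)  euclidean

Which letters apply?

(A) not ⊆ identity: 0 R 1 with 0 ≠ 1.
(B) not transitive: 0 R 1 and 1 R 2 but not 0 R 2.
(C) not euclidean: 0 R 1 and 0 R 0 but not 1 R 0.

none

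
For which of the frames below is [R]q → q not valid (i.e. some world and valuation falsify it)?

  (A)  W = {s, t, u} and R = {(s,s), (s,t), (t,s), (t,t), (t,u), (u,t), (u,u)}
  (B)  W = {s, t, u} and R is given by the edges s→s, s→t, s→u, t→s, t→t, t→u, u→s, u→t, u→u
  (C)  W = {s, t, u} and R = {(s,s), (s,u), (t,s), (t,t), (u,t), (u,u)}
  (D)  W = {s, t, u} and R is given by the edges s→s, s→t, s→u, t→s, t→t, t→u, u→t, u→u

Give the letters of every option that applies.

none

The schema [R]q → q is axiom T; it is valid on a frame iff R is reflexive.
(A) R is reflexive (each world relates to itself), so the schema is valid here.
(B) R is reflexive (each world relates to itself), so the schema is valid here.
(C) R is reflexive (each world relates to itself), so the schema is valid here.
(D) R is reflexive (each world relates to itself), so the schema is valid here.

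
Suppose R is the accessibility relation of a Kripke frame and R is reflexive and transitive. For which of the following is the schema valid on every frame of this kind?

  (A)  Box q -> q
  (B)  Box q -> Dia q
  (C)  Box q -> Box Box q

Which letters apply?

A, B, C

Reflexive relations are serial.
(A) Box q -> q is axiom T, which corresponds to reflexivity. Every such R is reflexive — valid.
(B) axiom D: valid iff R is serial. Every such R is serial — valid.
(C) Box q -> Box Box q is axiom 4; it is valid on a frame exactly when R is transitive. Every such R is transitive, so valid.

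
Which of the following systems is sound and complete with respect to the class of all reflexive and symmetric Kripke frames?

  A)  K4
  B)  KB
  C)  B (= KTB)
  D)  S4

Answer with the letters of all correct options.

(A) K4 is determined by the class of transitive frames.
(B) KB is determined by the class of symmetric frames.
(C) B (= KTB) is determined by exactly this class.
(D) S4 is determined by the class of reflexive and transitive frames.

C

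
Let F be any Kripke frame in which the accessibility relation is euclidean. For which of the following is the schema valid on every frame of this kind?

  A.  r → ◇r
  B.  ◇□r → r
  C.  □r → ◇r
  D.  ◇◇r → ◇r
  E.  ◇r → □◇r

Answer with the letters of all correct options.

E

(A) r → ◇r is the dual of axiom T; it is valid on a frame exactly when R is reflexive. Such an R need not be reflexive, so not valid.
(B) ◇□r → r is the dual of axiom B; it is valid on a frame exactly when R is symmetric. Such an R need not be symmetric, so not valid.
(C) □r → ◇r (axiom D) characterises the serial frames. Such an R need not be serial — not valid.
(D) ◇◇r → ◇r (the dual of axiom 4) characterises the transitive frames. Such an R need not be transitive — not valid.
(E) ◇r → □◇r (axiom 5) characterises the euclidean frames. Every such R is euclidean — valid.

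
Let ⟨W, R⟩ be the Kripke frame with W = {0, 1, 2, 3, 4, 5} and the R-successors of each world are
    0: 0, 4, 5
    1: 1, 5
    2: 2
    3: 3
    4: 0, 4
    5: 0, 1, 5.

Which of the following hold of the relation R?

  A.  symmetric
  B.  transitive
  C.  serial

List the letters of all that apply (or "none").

A, C

(A) symmetric: every R-edge is matched by its reverse.
(B) not transitive: 0 R 5 and 5 R 1 but not 0 R 1.
(C) serial: every world has an R-successor.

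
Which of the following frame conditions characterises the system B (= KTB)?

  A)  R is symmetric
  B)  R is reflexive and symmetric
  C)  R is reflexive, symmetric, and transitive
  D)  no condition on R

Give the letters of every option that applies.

B

(A) this class determines KB, not B (= KTB).
(B) B (= KTB) is sound and complete for exactly this class.
(C) this class determines S5, not B (= KTB).
(D) this class determines K, not B (= KTB).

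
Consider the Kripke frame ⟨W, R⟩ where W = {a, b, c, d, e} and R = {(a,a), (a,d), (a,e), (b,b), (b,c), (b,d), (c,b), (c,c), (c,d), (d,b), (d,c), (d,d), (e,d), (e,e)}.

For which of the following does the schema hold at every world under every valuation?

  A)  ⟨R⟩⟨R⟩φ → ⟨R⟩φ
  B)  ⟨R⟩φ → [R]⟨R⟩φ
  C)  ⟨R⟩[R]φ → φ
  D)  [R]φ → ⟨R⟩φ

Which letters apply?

D

R is not symmetric: a R d but not d R a.
R is not transitive: a R d and d R b but not a R b.
R is not euclidean: a R d and a R a but not d R a.
R is serial: every world has an R-successor.
(A) ⟨R⟩⟨R⟩φ → ⟨R⟩φ is the dual of axiom 4; it is valid on a frame exactly when R is transitive. R is not transitive, so not valid.
(B) ⟨R⟩φ → [R]⟨R⟩φ is axiom 5, which corresponds to the euclidean property. R is not euclidean — not valid.
(C) ⟨R⟩[R]φ → φ (the dual of axiom B) characterises the symmetric frames. R is not symmetric — not valid.
(D) [R]φ → ⟨R⟩φ is axiom D, which corresponds to seriality. R is serial — valid.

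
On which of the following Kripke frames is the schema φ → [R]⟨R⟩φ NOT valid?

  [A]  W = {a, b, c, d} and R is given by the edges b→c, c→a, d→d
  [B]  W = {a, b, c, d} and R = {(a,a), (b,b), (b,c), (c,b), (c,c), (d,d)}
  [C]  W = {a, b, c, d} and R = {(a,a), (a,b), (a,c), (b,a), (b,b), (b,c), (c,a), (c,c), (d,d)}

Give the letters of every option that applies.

The schema φ → [R]⟨R⟩φ is axiom B; it is valid on a frame iff R is symmetric.
(A) R is not symmetric (b R c but not c R b), so the schema fails here.
(B) R is symmetric (every R-edge is matched by its reverse), so the schema is valid here.
(C) R is not symmetric (b R c but not c R b), so the schema fails here.

A, C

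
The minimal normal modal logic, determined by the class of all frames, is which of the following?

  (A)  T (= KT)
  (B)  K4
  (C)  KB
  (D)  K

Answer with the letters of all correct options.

D

(A) T (= KT) is determined by the class of reflexive frames.
(B) K4 is determined by the class of transitive frames.
(C) KB is determined by the class of symmetric frames.
(D) K is determined by exactly this class.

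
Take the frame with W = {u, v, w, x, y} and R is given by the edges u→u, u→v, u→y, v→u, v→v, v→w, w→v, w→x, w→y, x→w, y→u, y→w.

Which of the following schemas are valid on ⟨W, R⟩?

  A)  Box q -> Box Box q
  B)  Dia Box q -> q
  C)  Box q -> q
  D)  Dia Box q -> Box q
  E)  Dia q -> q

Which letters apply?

R is not reflexive: not w R w.
R is symmetric: every R-edge is matched by its reverse.
R is not transitive: u R v and v R w but not u R w.
R is not euclidean: u R v and u R y but not v R y.
R is not a subset of the identity: u R v with u ≠ v.
(A) Box q -> Box Box q is axiom 4; it is valid on a frame exactly when R is transitive. R is not transitive, so not valid.
(B) Dia Box q -> q is the dual of axiom B; it is valid on a frame exactly when R is symmetric. R is symmetric, so valid.
(C) Box q -> q (axiom T) characterises the reflexive frames. R is not reflexive — not valid.
(D) the dual of axiom 5: valid iff R is euclidean. R is not euclidean — not valid.
(E) Dia q -> q (the converse of T) corresponds to R being a subset of the identity. Here R ⊄ identity, so not valid.

B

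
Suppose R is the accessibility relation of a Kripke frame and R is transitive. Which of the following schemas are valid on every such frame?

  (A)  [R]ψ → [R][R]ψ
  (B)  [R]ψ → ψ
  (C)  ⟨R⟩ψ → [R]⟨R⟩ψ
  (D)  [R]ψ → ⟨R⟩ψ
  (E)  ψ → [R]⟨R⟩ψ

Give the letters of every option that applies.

(A) [R]ψ → [R][R]ψ is axiom 4; it is valid on a frame exactly when R is transitive. Every such R is transitive, so valid.
(B) [R]ψ → ψ (axiom T) characterises the reflexive frames. Such an R need not be reflexive — not valid.
(C) axiom 5: valid iff R is euclidean. Such an R need not be euclidean — not valid.
(D) [R]ψ → ⟨R⟩ψ (axiom D) characterises the serial frames. Such an R need not be serial — not valid.
(E) ψ → [R]⟨R⟩ψ (axiom B) characterises the symmetric frames. Such an R need not be symmetric — not valid.

A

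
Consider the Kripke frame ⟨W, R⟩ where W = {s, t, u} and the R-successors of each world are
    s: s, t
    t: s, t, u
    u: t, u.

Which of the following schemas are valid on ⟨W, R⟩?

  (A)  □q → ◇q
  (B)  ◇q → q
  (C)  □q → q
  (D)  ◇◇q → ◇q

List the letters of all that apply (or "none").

R is reflexive: each world relates to itself.
R is not transitive: s R t and t R u but not s R u.
R is serial: every world has an R-successor.
R is not a subset of the identity: s R t with s ≠ t.
(A) □q → ◇q is axiom D; it is valid on a frame exactly when R is serial. R is serial, so valid.
(B) ◇q → q is the converse of T; it holds exactly when R ⊆ identity. Here R ⊄ identity — not valid.
(C) □q → q is axiom T, which corresponds to reflexivity. R is reflexive — valid.
(D) ◇◇q → ◇q is the dual of axiom 4, which corresponds to transitivity. R is not transitive — not valid.

A, C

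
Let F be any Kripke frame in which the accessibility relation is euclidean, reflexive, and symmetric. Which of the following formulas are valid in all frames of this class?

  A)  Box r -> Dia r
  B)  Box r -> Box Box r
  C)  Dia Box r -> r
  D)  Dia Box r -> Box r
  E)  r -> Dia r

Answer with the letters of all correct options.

A, B, C, D, E

A relation that is euclidean, reflexive, and symmetric is also serial and transitive.
(A) Box r -> Dia r is axiom D, which corresponds to seriality. Every such R is serial — valid.
(B) Box r -> Box Box r (axiom 4) characterises the transitive frames. Every such R is transitive — valid.
(C) Dia Box r -> r (the dual of axiom B) characterises the symmetric frames. Every such R is symmetric — valid.
(D) the dual of axiom 5: valid iff R is euclidean. Every such R is euclidean — valid.
(E) the dual of axiom T: valid iff R is reflexive. Every such R is reflexive — valid.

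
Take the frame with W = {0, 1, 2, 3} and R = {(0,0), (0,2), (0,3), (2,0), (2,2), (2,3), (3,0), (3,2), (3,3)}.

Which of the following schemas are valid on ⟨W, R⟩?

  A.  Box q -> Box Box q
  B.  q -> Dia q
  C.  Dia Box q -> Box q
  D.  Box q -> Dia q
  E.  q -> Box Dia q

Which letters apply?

R is not reflexive: not 1 R 1.
R is symmetric: every R-edge is matched by its reverse.
R is transitive: R is closed under composition.
R is euclidean: any two R-successors of the same world are R-related.
R is not serial: 1 has no R-successor.
(A) axiom 4: valid iff R is transitive. R is transitive — valid.
(B) q -> Dia q is the dual of axiom T, which corresponds to reflexivity. R is not reflexive — not valid.
(C) Dia Box q -> Box q is the dual of axiom 5; it is valid on a frame exactly when R is euclidean. R is euclidean, so valid.
(D) Box q -> Dia q is axiom D, which corresponds to seriality. R is not serial — not valid.
(E) q -> Box Dia q is axiom B; it is valid on a frame exactly when R is symmetric. R is symmetric, so valid.

A, C, E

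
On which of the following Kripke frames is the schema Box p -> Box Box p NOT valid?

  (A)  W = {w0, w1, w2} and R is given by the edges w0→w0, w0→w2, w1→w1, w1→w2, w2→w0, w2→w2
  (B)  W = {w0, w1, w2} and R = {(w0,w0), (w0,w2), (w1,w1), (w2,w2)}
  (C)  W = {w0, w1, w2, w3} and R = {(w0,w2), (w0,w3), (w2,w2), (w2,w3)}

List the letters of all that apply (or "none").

The schema Box p -> Box Box p is axiom 4; it is valid on a frame iff R is transitive.
(A) R is not transitive (w1 R w2 and w2 R w0 but not w1 R w0), so the schema fails here.
(B) R is transitive (R is closed under composition), so the schema is valid here.
(C) R is transitive (R is closed under composition), so the schema is valid here.

A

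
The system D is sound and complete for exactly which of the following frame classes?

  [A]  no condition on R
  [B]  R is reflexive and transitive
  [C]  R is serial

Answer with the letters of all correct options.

(A) this class determines K, not D.
(B) this class determines S4, not D.
(C) D is sound and complete for exactly this class.

C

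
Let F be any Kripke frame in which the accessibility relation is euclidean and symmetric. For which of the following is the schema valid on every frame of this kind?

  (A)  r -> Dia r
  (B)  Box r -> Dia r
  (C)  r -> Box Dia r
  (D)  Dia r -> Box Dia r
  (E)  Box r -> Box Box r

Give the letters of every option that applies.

A symmetric euclidean relation is transitive (uRv and vRw give vRu by symmetry, then uRw by the euclidean condition, applied at v).
(A) r -> Dia r is the dual of axiom T, which corresponds to reflexivity. Such an R need not be reflexive — not valid.
(B) axiom D: valid iff R is serial. Such an R need not be serial — not valid.
(C) r -> Box Dia r is axiom B; it is valid on a frame exactly when R is symmetric. Every such R is symmetric, so valid.
(D) axiom 5: valid iff R is euclidean. Every such R is euclidean — valid.
(E) Box r -> Box Box r is axiom 4; it is valid on a frame exactly when R is transitive. Every such R is transitive, so valid.

C, D, E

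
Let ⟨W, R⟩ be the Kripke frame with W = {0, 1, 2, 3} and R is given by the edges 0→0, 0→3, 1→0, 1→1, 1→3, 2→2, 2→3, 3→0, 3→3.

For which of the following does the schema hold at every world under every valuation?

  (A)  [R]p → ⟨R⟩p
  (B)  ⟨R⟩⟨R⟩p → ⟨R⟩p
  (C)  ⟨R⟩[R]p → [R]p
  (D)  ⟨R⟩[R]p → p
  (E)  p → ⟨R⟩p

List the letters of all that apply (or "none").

A, E

R is reflexive: each world relates to itself.
R is not symmetric: 1 R 0 but not 0 R 1.
R is not transitive: 2 R 3 and 3 R 0 but not 2 R 0.
R is not euclidean: 1 R 0 and 1 R 1 but not 0 R 1.
R is serial: every world has an R-successor.
(A) axiom D: valid iff R is serial. R is serial — valid.
(B) ⟨R⟩⟨R⟩p → ⟨R⟩p (the dual of axiom 4) characterises the transitive frames. R is not transitive — not valid.
(C) ⟨R⟩[R]p → [R]p is the dual of axiom 5, which corresponds to the euclidean property. R is not euclidean — not valid.
(D) ⟨R⟩[R]p → p is the dual of axiom B, which corresponds to symmetry. R is not symmetric — not valid.
(E) the dual of axiom T: valid iff R is reflexive. R is reflexive — valid.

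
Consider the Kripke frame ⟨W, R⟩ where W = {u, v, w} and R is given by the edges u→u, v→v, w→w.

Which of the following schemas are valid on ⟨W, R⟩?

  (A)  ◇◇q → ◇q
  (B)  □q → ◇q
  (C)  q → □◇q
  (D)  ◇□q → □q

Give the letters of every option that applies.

A, B, C, D

R is symmetric: every R-edge is matched by its reverse.
R is transitive: R is closed under composition.
R is euclidean: any two R-successors of the same world are R-related.
R is serial: every world has an R-successor.
(A) ◇◇q → ◇q is the dual of axiom 4, which corresponds to transitivity. R is transitive — valid.
(B) □q → ◇q is axiom D, which corresponds to seriality. R is serial — valid.
(C) q → □◇q is axiom B; it is valid on a frame exactly when R is symmetric. R is symmetric, so valid.
(D) the dual of axiom 5: valid iff R is euclidean. R is euclidean — valid.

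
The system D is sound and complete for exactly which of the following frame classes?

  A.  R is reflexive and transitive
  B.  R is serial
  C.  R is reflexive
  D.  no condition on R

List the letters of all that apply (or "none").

(A) this class determines S4, not D.
(B) D is sound and complete for exactly this class.
(C) this class determines T (= KT), not D.
(D) this class determines K, not D.

B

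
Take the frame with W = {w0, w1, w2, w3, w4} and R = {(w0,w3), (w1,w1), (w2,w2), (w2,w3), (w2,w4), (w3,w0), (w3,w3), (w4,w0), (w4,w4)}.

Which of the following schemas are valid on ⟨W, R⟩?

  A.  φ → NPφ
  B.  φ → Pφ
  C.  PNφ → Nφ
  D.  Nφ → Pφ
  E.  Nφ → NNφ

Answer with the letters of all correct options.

R is not reflexive: not w0 R w0.
R is not symmetric: w2 R w3 but not w3 R w2.
R is not transitive: w0 R w3 and w3 R w0 but not w0 R w0.
R is not euclidean: w2 R w3 and w2 R w2 but not w3 R w2.
R is serial: every world has an R-successor.
(A) φ → NPφ is axiom B; it is valid on a frame exactly when R is symmetric. R is not symmetric, so not valid.
(B) φ → Pφ is the dual of axiom T; it is valid on a frame exactly when R is reflexive. R is not reflexive, so not valid.
(C) PNφ → Nφ is the dual of axiom 5; it is valid on a frame exactly when R is euclidean. R is not euclidean, so not valid.
(D) Nφ → Pφ is axiom D, which corresponds to seriality. R is serial — valid.
(E) Nφ → NNφ is axiom 4, which corresponds to transitivity. R is not transitive — not valid.

D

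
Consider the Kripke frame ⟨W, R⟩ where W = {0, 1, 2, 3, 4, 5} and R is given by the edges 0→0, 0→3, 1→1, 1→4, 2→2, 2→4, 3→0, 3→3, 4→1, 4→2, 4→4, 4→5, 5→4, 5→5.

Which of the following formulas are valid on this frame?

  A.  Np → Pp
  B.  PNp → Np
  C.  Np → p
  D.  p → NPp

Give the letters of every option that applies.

A, C, D

R is reflexive: each world relates to itself.
R is symmetric: every R-edge is matched by its reverse.
R is not euclidean: 4 R 1 and 4 R 2 but not 1 R 2.
R is serial: every world has an R-successor.
(A) Np → Pp is axiom D; it is valid on a frame exactly when R is serial. R is serial, so valid.
(B) PNp → Np is the dual of axiom 5, which corresponds to the euclidean property. R is not euclidean — not valid.
(C) Np → p (axiom T) characterises the reflexive frames. R is reflexive — valid.
(D) p → NPp is axiom B; it is valid on a frame exactly when R is symmetric. R is symmetric, so valid.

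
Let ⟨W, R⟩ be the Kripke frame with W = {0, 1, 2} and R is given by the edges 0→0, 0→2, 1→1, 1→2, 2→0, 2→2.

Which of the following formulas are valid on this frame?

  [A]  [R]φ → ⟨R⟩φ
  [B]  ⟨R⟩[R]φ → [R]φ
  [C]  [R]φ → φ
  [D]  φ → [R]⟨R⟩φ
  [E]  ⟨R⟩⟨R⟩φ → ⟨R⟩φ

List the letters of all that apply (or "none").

R is reflexive: each world relates to itself.
R is not symmetric: 1 R 2 but not 2 R 1.
R is not transitive: 1 R 2 and 2 R 0 but not 1 R 0.
R is not euclidean: 1 R 2 and 1 R 1 but not 2 R 1.
R is serial: every world has an R-successor.
(A) [R]φ → ⟨R⟩φ is axiom D, which corresponds to seriality. R is serial — valid.
(B) ⟨R⟩[R]φ → [R]φ (the dual of axiom 5) characterises the euclidean frames. R is not euclidean — not valid.
(C) axiom T: valid iff R is reflexive. R is reflexive — valid.
(D) φ → [R]⟨R⟩φ (axiom B) characterises the symmetric frames. R is not symmetric — not valid.
(E) ⟨R⟩⟨R⟩φ → ⟨R⟩φ is the dual of axiom 4, which corresponds to transitivity. R is not transitive — not valid.

A, C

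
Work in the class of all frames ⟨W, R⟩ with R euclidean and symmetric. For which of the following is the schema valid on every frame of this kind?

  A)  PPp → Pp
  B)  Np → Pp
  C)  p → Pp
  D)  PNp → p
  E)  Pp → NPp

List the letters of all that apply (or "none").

A, D, E

A symmetric euclidean relation is transitive (uRv and vRw give vRu by symmetry, then uRw by the euclidean condition, applied at v).
(A) PPp → Pp is the dual of axiom 4; it is valid on a frame exactly when R is transitive. Every such R is transitive, so valid.
(B) Np → Pp is axiom D, which corresponds to seriality. Such an R need not be serial — not valid.
(C) p → Pp is the dual of axiom T, which corresponds to reflexivity. Such an R need not be reflexive — not valid.
(D) PNp → p (the dual of axiom B) characterises the symmetric frames. Every such R is symmetric — valid.
(E) Pp → NPp is axiom 5; it is valid on a frame exactly when R is euclidean. Every such R is euclidean, so valid.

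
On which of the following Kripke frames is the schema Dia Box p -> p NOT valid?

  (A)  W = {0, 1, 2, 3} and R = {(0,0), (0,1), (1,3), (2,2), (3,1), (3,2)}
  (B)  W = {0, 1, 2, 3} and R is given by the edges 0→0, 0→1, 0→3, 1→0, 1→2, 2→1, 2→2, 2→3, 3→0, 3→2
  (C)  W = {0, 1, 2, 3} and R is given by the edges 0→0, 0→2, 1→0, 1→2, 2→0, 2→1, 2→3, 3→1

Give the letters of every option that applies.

The schema Dia Box p -> p is the dual of axiom B; it is valid on a frame iff R is symmetric.
(A) R is not symmetric (0 R 1 but not 1 R 0), so the schema fails here.
(B) R is symmetric (every R-edge is matched by its reverse), so the schema is valid here.
(C) R is not symmetric (1 R 0 but not 0 R 1), so the schema fails here.

A, C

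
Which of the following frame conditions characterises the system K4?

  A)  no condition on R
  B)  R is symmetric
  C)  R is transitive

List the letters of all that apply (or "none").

(A) this class determines K, not K4.
(B) this class determines KB, not K4.
(C) K4 is sound and complete for exactly this class.

C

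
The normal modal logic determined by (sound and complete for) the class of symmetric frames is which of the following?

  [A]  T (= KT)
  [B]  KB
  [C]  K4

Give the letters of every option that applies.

(A) T (= KT) is determined by the class of reflexive frames.
(B) KB is determined by exactly this class.
(C) K4 is determined by the class of transitive frames.

B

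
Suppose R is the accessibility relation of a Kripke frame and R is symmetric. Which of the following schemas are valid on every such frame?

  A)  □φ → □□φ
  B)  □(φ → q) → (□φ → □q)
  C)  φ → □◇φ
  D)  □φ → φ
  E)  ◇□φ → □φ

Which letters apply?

(A) axiom 4: valid iff R is transitive. Such an R need not be transitive — not valid.
(B) □(φ → q) → (□φ → □q) is the K axiom; it holds on all frames — valid.
(C) φ → □◇φ is axiom B, which corresponds to symmetry. Every such R is symmetric — valid.
(D) □φ → φ is axiom T; it is valid on a frame exactly when R is reflexive. Such an R need not be reflexive, so not valid.
(E) ◇□φ → □φ (the dual of axiom 5) characterises the euclidean frames. Such an R need not be euclidean — not valid.

B, C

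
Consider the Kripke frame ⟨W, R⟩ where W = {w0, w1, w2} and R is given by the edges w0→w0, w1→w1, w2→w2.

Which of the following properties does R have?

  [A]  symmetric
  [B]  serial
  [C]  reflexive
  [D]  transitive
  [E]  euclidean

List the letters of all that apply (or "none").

(A) symmetric: every R-edge is matched by its reverse.
(B) serial: every world has an R-successor.
(C) reflexive: each world relates to itself.
(D) transitive: R is closed under composition.
(E) euclidean: any two R-successors of the same world are R-related.

A, B, C, D, E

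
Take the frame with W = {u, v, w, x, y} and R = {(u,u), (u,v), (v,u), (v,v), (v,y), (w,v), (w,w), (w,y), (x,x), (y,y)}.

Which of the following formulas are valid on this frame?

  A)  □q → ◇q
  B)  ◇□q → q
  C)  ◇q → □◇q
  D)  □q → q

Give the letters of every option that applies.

R is reflexive: each world relates to itself.
R is not symmetric: v R y but not y R v.
R is not euclidean: v R u and v R y but not u R y.
R is serial: every world has an R-successor.
(A) □q → ◇q (axiom D) characterises the serial frames. R is serial — valid.
(B) ◇□q → q is the dual of axiom B, which corresponds to symmetry. R is not symmetric — not valid.
(C) ◇q → □◇q is axiom 5, which corresponds to the euclidean property. R is not euclidean — not valid.
(D) □q → q (axiom T) characterises the reflexive frames. R is reflexive — valid.

A, D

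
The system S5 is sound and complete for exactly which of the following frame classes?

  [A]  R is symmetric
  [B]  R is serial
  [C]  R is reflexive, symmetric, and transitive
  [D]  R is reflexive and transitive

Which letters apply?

C

(A) this class determines KB, not S5.
(B) this class determines D, not S5.
(C) S5 is sound and complete for exactly this class.
(D) this class determines S4, not S5.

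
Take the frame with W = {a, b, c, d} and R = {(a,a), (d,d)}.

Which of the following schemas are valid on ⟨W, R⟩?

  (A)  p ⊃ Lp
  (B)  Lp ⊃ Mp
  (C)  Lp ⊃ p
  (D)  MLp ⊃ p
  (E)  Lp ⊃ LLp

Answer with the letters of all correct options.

R is not reflexive: not b R b.
R is symmetric: every R-edge is matched by its reverse.
R is transitive: R is closed under composition.
R is not serial: b has no R-successor.
R is a subset of the identity: every R-edge is a self-loop.
(A) p ⊃ Lp is valid only on frames where every R-edge is a self-loop. Here R ⊆ identity — valid.
(B) Lp ⊃ Mp (axiom D) characterises the serial frames. R is not serial — not valid.
(C) Lp ⊃ p is axiom T, which corresponds to reflexivity. R is not reflexive — not valid.
(D) the dual of axiom B: valid iff R is symmetric. R is symmetric — valid.
(E) Lp ⊃ LLp is axiom 4, which corresponds to transitivity. R is transitive — valid.

A, D, E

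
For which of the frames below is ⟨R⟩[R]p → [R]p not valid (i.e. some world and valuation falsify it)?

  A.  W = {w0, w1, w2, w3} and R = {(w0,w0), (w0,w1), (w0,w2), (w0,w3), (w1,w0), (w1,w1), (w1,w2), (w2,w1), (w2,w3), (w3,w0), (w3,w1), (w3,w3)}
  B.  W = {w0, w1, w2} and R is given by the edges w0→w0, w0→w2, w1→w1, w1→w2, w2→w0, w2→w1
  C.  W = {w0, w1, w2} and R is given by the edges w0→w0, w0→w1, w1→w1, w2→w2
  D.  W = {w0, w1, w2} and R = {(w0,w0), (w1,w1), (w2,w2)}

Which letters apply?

The schema ⟨R⟩[R]p → [R]p is the dual of axiom 5; it is valid on a frame iff R is euclidean.
(A) R is not euclidean (w0 R w1 and w0 R w3 but not w1 R w3), so the schema fails here.
(B) R is not euclidean (w2 R w0 and w2 R w1 but not w0 R w1), so the schema fails here.
(C) R is not euclidean (w0 R w1 and w0 R w0 but not w1 R w0), so the schema fails here.
(D) R is euclidean (any two R-successors of the same world are R-related), so the schema is valid here.

A, B, C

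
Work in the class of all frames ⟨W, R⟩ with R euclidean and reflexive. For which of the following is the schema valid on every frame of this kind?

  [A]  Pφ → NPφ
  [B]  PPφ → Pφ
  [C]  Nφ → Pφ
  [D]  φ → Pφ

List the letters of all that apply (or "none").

A, B, C, D

A reflexive euclidean relation is also symmetric (from wRw and wRv the euclidean condition gives vRw) and hence transitive; it is an equivalence relation.
(A) Pφ → NPφ is axiom 5, which corresponds to the euclidean property. Every such R is euclidean — valid.
(B) PPφ → Pφ is the dual of axiom 4; it is valid on a frame exactly when R is transitive. Every such R is transitive, so valid.
(C) Nφ → Pφ (axiom D) characterises the serial frames. Every such R is serial — valid.
(D) φ → Pφ is the dual of axiom T; it is valid on a frame exactly when R is reflexive. Every such R is reflexive, so valid.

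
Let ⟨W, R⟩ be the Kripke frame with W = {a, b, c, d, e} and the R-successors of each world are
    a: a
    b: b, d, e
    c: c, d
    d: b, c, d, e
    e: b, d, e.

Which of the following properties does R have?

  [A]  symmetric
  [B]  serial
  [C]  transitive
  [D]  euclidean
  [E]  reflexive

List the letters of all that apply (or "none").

A, B, E

(A) symmetric: every R-edge is matched by its reverse.
(B) serial: every world has an R-successor.
(C) not transitive: b R d and d R c but not b R c.
(D) not euclidean: d R b and d R c but not b R c.
(E) reflexive: each world relates to itself.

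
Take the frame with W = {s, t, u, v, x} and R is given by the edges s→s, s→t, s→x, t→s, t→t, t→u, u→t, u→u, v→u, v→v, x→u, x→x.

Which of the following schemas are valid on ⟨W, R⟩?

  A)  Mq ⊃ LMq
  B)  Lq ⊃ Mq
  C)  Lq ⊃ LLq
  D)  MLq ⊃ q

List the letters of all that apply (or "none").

R is not symmetric: s R x but not x R s.
R is not transitive: s R t and t R u but not s R u.
R is not euclidean: s R t and s R x but not t R x.
R is serial: every world has an R-successor.
(A) Mq ⊃ LMq (axiom 5) characterises the euclidean frames. R is not euclidean — not valid.
(B) axiom D: valid iff R is serial. R is serial — valid.
(C) Lq ⊃ LLq is axiom 4, which corresponds to transitivity. R is not transitive — not valid.
(D) MLq ⊃ q is the dual of axiom B, which corresponds to symmetry. R is not symmetric — not valid.

B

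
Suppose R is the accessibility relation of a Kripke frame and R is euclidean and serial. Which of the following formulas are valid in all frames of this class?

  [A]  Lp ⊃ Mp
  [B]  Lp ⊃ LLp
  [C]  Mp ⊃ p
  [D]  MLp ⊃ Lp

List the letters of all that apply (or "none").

(A) Lp ⊃ Mp is axiom D, which corresponds to seriality. Every such R is serial — valid.
(B) axiom 4: valid iff R is transitive. Such an R need not be transitive — not valid.
(C) Mp ⊃ p is valid only on frames where every R-edge is a self-loop. Such an R need not be a subset of the identity — not valid.
(D) MLp ⊃ Lp is the dual of axiom 5, which corresponds to the euclidean property. Every such R is euclidean — valid.

A, D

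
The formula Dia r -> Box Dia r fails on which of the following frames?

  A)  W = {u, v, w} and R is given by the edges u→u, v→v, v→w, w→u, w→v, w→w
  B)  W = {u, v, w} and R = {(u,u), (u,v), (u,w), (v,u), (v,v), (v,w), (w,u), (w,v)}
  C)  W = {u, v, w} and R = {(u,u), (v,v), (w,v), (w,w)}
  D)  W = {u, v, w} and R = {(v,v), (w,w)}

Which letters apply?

The schema Dia r -> Box Dia r is axiom 5; it is valid on a frame iff R is euclidean.
(A) R is not euclidean (w R u and w R v but not u R v), so the schema fails here.
(B) R is not euclidean (u R w and u R w but not w R w), so the schema fails here.
(C) R is not euclidean (w R v and w R w but not v R w), so the schema fails here.
(D) R is euclidean (any two R-successors of the same world are R-related), so the schema is valid here.

A, B, C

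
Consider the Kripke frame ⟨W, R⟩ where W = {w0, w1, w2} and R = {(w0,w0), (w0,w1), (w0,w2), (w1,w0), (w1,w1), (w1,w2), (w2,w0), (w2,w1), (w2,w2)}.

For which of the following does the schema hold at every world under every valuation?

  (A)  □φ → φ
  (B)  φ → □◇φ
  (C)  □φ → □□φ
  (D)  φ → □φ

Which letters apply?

R is reflexive: each world relates to itself.
R is symmetric: every R-edge is matched by its reverse.
R is transitive: R is closed under composition.
R is not a subset of the identity: w0 R w1 with w0 ≠ w1.
(A) □φ → φ is axiom T, which corresponds to reflexivity. R is reflexive — valid.
(B) φ → □◇φ (axiom B) characterises the symmetric frames. R is symmetric — valid.
(C) □φ → □□φ (axiom 4) characterises the transitive frames. R is transitive — valid.
(D) φ → □φ is valid only on frames where every R-edge is a self-loop. Here R ⊄ identity — not valid.

A, B, C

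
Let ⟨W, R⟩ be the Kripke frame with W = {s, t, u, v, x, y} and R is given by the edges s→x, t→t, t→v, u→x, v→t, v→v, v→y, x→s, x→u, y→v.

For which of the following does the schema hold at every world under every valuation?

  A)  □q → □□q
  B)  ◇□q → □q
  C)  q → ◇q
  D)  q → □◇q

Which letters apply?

D

R is not reflexive: not s R s.
R is symmetric: every R-edge is matched by its reverse.
R is not transitive: s R x and x R s but not s R s.
R is not euclidean: v R t and v R y but not t R y.
(A) □q → □□q (axiom 4) characterises the transitive frames. R is not transitive — not valid.
(B) ◇□q → □q (the dual of axiom 5) characterises the euclidean frames. R is not euclidean — not valid.
(C) q → ◇q is the dual of axiom T; it is valid on a frame exactly when R is reflexive. R is not reflexive, so not valid.
(D) q → □◇q (axiom B) characterises the symmetric frames. R is symmetric — valid.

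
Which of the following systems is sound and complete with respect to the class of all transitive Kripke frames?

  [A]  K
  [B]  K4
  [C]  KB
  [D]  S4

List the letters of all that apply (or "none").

B

(A) K is determined by the class of arbitrary frames.
(B) K4 is determined by exactly this class.
(C) KB is determined by the class of symmetric frames.
(D) S4 is determined by the class of reflexive and transitive frames.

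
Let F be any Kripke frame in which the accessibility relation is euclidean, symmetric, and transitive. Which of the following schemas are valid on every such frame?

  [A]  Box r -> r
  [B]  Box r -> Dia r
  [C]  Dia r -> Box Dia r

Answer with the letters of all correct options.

C

(A) Box r -> r is axiom T, which corresponds to reflexivity. Such an R need not be reflexive — not valid.
(B) Box r -> Dia r is axiom D, which corresponds to seriality. Such an R need not be serial — not valid.
(C) Dia r -> Box Dia r is axiom 5, which corresponds to the euclidean property. Every such R is euclidean — valid.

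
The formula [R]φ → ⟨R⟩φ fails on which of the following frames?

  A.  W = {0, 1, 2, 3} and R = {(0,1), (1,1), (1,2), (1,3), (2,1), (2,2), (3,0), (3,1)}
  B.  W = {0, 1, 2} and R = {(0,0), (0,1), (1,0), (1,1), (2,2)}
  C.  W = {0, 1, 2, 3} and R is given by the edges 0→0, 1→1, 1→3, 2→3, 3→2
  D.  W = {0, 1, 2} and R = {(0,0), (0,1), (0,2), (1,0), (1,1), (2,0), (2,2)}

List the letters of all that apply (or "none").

The schema [R]φ → ⟨R⟩φ is axiom D; it is valid on a frame iff R is serial.
(A) R is serial (every world has an R-successor), so the schema is valid here.
(B) R is serial (every world has an R-successor), so the schema is valid here.
(C) R is serial (every world has an R-successor), so the schema is valid here.
(D) R is serial (every world has an R-successor), so the schema is valid here.

none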